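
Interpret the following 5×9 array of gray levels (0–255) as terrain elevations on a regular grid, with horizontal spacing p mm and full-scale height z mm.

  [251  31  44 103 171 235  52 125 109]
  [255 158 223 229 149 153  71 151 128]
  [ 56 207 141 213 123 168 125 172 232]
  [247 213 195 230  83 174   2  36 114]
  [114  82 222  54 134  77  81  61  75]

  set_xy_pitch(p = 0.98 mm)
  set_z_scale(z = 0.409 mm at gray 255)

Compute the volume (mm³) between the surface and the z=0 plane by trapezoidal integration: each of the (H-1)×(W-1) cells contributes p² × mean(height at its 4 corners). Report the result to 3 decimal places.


height_mm = gray/255 × 0.409; cell vol = 0.98² × mean(4 corners)
unit = 0.98² × 0.409 / (4×255) = 0.000385102 mm³ per gray-sum
row 0: Σ corner-gray over 8 cells = 4533  → 1.7457
row 1: Σ corner-gray over 8 cells = 5237  → 2.0168
row 2: Σ corner-gray over 8 cells = 4813  → 1.8535
row 3: Σ corner-gray over 8 cells = 3838  → 1.4780
Σ rows: total corner-gray = 18421  → 7.0940 mm³

7.094


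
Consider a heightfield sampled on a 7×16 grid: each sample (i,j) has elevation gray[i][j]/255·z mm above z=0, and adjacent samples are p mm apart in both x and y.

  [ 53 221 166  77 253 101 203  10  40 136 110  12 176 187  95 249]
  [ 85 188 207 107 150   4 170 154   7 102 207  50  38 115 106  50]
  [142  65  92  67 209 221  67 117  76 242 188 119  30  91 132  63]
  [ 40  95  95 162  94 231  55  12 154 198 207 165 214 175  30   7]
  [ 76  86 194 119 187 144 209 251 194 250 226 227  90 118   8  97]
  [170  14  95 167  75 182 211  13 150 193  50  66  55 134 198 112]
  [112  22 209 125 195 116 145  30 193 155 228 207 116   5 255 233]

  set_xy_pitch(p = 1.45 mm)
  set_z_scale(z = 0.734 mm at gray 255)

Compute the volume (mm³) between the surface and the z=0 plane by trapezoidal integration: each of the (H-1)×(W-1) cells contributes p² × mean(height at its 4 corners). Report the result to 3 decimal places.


height_mm = gray/255 × 0.734; cell vol = 1.45² × mean(4 corners)
unit = 1.45² × 0.734 / (4×255) = 0.00151298 mm³ per gray-sum
row 0: Σ corner-gray over 15 cells = 7221  → 10.9252
row 1: Σ corner-gray over 15 cells = 6982  → 10.5636
row 2: Σ corner-gray over 15 cells = 7458  → 11.2838
row 3: Σ corner-gray over 15 cells = 8600  → 13.0116
row 4: Σ corner-gray over 15 cells = 8267  → 12.5078
row 5: Σ corner-gray over 15 cells = 7835  → 11.8542
Σ rows: total corner-gray = 46363  → 70.1461 mm³

70.146


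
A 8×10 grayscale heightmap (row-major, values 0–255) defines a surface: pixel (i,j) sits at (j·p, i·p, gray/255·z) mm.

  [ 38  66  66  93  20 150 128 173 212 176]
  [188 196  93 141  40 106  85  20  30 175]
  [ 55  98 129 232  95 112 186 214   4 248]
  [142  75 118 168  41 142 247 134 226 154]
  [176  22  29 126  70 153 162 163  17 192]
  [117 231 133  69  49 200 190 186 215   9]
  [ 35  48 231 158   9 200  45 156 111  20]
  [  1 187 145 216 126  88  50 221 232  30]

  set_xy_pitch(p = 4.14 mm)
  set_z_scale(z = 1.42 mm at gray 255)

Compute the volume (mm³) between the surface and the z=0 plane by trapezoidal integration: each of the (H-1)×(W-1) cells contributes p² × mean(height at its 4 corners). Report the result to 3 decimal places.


height_mm = gray/255 × 1.42; cell vol = 4.14² × mean(4 corners)
unit = 4.14² × 1.42 / (4×255) = 0.023861 mm³ per gray-sum
row 0: Σ corner-gray over 9 cells = 3815  → 91.0298
row 1: Σ corner-gray over 9 cells = 4228  → 100.8844
row 2: Σ corner-gray over 9 cells = 5041  → 120.2834
row 3: Σ corner-gray over 9 cells = 4450  → 106.1815
row 4: Σ corner-gray over 9 cells = 4524  → 107.9472
row 5: Σ corner-gray over 9 cells = 4643  → 110.7867
row 6: Σ corner-gray over 9 cells = 4532  → 108.1381
Σ rows: total corner-gray = 31233  → 745.2510 mm³

745.251


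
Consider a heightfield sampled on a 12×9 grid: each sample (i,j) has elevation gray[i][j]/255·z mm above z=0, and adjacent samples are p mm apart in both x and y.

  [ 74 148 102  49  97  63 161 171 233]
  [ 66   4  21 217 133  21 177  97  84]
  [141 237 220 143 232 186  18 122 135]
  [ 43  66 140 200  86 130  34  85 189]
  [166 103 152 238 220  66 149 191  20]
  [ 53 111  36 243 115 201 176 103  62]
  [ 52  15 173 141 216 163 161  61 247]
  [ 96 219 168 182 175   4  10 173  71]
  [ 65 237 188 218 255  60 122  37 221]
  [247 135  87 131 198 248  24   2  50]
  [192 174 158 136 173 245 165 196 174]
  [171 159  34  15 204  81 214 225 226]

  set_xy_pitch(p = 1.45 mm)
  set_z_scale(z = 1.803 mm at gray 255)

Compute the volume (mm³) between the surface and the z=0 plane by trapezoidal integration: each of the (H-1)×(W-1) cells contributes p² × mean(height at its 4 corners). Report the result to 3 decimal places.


177.610

height_mm = gray/255 × 1.803; cell vol = 1.45² × mean(4 corners)
unit = 1.45² × 1.803 / (4×255) = 0.00371648 mm³ per gray-sum
row 0: Σ corner-gray over 8 cells = 3379  → 12.5580
row 1: Σ corner-gray over 8 cells = 4082  → 15.1707
row 2: Σ corner-gray over 8 cells = 4306  → 16.0032
row 3: Σ corner-gray over 8 cells = 4138  → 15.3788
row 4: Σ corner-gray over 8 cells = 4509  → 16.7576
row 5: Σ corner-gray over 8 cells = 4244  → 15.7727
row 6: Σ corner-gray over 8 cells = 4188  → 15.5646
row 7: Σ corner-gray over 8 cells = 4549  → 16.9063
row 8: Σ corner-gray over 8 cells = 4467  → 16.6015
row 9: Σ corner-gray over 8 cells = 4807  → 17.8651
row 10: Σ corner-gray over 8 cells = 5121  → 19.0321
Σ rows: total corner-gray = 47790  → 177.6105 mm³


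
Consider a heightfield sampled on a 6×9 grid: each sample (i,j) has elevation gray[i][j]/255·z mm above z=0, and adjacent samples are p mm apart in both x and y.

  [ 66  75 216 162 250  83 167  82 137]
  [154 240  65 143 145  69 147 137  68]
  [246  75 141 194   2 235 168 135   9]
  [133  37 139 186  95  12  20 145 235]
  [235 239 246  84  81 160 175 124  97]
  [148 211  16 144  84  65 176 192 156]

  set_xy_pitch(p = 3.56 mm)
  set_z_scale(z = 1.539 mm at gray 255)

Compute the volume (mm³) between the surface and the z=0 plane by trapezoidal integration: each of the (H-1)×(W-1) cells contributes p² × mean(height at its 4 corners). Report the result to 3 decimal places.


height_mm = gray/255 × 1.539; cell vol = 3.56² × mean(4 corners)
unit = 3.56² × 1.539 / (4×255) = 0.0191222 mm³ per gray-sum
row 0: Σ corner-gray over 8 cells = 4387  → 83.8892
row 1: Σ corner-gray over 8 cells = 4269  → 81.6328
row 2: Σ corner-gray over 8 cells = 3791  → 72.4924
row 3: Σ corner-gray over 8 cells = 4186  → 80.0456
row 4: Σ corner-gray over 8 cells = 4630  → 88.5359
Σ rows: total corner-gray = 21263  → 406.5959 mm³

406.596


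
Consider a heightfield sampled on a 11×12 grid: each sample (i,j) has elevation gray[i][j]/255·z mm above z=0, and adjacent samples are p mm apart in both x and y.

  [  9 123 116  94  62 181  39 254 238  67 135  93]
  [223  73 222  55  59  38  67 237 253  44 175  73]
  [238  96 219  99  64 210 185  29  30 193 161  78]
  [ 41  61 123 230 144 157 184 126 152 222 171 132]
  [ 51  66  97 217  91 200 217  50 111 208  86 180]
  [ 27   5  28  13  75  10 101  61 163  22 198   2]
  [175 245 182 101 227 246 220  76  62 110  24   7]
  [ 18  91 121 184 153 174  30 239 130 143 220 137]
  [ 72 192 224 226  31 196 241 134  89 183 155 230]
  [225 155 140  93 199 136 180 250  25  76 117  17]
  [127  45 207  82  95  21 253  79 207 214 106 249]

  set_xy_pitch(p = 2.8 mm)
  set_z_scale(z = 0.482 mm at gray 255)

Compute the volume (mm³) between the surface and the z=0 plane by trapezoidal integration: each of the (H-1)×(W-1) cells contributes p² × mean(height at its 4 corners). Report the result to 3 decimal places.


height_mm = gray/255 × 0.482; cell vol = 2.8² × mean(4 corners)
unit = 2.8² × 0.482 / (4×255) = 0.00370478 mm³ per gray-sum
row 0: Σ corner-gray over 11 cells = 5462  → 20.2355
row 1: Σ corner-gray over 11 cells = 5630  → 20.8579
row 2: Σ corner-gray over 11 cells = 6201  → 22.9734
row 3: Σ corner-gray over 11 cells = 6230  → 23.0808
row 4: Σ corner-gray over 11 cells = 4298  → 15.9232
row 5: Σ corner-gray over 11 cells = 4549  → 16.8531
row 6: Σ corner-gray over 11 cells = 6293  → 23.3142
row 7: Σ corner-gray over 11 cells = 6769  → 25.0777
row 8: Σ corner-gray over 11 cells = 6628  → 24.5553
row 9: Σ corner-gray over 11 cells = 5978  → 22.1472
Σ rows: total corner-gray = 58038  → 215.0183 mm³

215.018


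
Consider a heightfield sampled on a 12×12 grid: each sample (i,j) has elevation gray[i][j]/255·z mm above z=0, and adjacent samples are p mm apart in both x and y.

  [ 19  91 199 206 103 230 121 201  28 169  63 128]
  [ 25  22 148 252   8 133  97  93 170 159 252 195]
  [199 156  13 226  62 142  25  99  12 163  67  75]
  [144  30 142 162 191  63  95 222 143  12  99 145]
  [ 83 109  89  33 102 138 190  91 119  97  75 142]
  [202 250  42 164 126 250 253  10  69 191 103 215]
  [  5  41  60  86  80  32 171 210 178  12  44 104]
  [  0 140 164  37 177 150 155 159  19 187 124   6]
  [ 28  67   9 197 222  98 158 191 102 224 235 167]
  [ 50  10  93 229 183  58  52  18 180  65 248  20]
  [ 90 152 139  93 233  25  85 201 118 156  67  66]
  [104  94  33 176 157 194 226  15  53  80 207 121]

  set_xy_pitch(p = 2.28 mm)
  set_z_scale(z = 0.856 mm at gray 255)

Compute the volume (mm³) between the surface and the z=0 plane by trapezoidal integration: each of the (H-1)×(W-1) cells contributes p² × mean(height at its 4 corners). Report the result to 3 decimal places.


252.846

height_mm = gray/255 × 0.856; cell vol = 2.28² × mean(4 corners)
unit = 2.28² × 0.856 / (4×255) = 0.00436258 mm³ per gray-sum
row 0: Σ corner-gray over 11 cells = 5857  → 25.5516
row 1: Σ corner-gray over 11 cells = 5092  → 22.2143
row 2: Σ corner-gray over 11 cells = 4811  → 20.9884
row 3: Σ corner-gray over 11 cells = 4918  → 21.4552
row 4: Σ corner-gray over 11 cells = 5644  → 24.6224
row 5: Σ corner-gray over 11 cells = 5270  → 22.9908
row 6: Σ corner-gray over 11 cells = 4567  → 19.9239
row 7: Σ corner-gray over 11 cells = 5831  → 25.4382
row 8: Σ corner-gray over 11 cells = 5543  → 24.1818
row 9: Σ corner-gray over 11 cells = 5036  → 21.9699
row 10: Σ corner-gray over 11 cells = 5389  → 23.5099
Σ rows: total corner-gray = 57958  → 252.8463 mm³


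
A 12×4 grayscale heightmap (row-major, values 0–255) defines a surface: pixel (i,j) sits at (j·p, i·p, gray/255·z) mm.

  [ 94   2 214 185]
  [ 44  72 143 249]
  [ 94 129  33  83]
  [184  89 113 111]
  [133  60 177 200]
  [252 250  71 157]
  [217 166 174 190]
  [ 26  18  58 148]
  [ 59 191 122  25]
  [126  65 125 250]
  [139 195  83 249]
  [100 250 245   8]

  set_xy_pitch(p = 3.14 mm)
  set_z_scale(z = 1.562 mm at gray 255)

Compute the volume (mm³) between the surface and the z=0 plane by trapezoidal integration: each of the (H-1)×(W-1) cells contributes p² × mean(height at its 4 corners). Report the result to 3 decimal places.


height_mm = gray/255 × 1.562; cell vol = 3.14² × mean(4 corners)
unit = 3.14² × 1.562 / (4×255) = 0.0150987 mm³ per gray-sum
row 0: Σ corner-gray over 3 cells = 1434  → 21.6516
row 1: Σ corner-gray over 3 cells = 1224  → 18.4808
row 2: Σ corner-gray over 3 cells = 1200  → 18.1185
row 3: Σ corner-gray over 3 cells = 1506  → 22.7387
row 4: Σ corner-gray over 3 cells = 1858  → 28.0534
row 5: Σ corner-gray over 3 cells = 2138  → 32.2811
row 6: Σ corner-gray over 3 cells = 1413  → 21.3345
row 7: Σ corner-gray over 3 cells = 1036  → 15.6423
row 8: Σ corner-gray over 3 cells = 1466  → 22.1347
row 9: Σ corner-gray over 3 cells = 1700  → 25.6678
row 10: Σ corner-gray over 3 cells = 2042  → 30.8316
Σ rows: total corner-gray = 17017  → 256.9349 mm³

256.935


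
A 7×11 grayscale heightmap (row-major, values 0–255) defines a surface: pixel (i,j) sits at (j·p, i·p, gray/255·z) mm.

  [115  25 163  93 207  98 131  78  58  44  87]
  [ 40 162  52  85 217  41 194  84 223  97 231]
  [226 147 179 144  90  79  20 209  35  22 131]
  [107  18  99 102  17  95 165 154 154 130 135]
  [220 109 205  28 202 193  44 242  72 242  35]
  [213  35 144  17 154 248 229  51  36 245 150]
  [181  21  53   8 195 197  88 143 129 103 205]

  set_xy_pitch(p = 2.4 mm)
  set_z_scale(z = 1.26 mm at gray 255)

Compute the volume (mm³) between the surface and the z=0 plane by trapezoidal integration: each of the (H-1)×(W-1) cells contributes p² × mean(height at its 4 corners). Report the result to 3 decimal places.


height_mm = gray/255 × 1.26; cell vol = 2.4² × mean(4 corners)
unit = 2.4² × 1.26 / (4×255) = 0.00711529 mm³ per gray-sum
row 0: Σ corner-gray over 10 cells = 4577  → 32.5667
row 1: Σ corner-gray over 10 cells = 4788  → 34.0680
row 2: Σ corner-gray over 10 cells = 4317  → 30.7167
row 3: Σ corner-gray over 10 cells = 5039  → 35.8540
row 4: Σ corner-gray over 10 cells = 5610  → 39.9168
row 5: Σ corner-gray over 10 cells = 4941  → 35.1567
Σ rows: total corner-gray = 29272  → 208.2789 mm³

208.279


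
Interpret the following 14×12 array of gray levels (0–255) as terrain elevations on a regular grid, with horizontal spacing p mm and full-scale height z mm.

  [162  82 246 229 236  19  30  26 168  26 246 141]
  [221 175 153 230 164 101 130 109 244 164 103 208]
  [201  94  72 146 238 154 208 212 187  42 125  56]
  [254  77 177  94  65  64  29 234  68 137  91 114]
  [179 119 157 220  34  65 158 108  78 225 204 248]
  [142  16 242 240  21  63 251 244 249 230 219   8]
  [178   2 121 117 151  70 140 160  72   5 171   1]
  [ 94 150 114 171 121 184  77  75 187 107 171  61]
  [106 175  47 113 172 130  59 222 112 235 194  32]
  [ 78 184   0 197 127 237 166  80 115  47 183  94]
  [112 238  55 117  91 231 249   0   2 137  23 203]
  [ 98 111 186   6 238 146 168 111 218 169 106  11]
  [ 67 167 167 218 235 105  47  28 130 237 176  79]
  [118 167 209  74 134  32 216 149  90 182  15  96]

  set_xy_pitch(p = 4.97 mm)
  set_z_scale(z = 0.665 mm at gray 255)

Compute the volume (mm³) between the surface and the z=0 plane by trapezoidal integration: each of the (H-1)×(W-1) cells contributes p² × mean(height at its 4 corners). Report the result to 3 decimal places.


height_mm = gray/255 × 0.665; cell vol = 4.97² × mean(4 corners)
unit = 4.97² × 0.665 / (4×255) = 0.016104 mm³ per gray-sum
row 0: Σ corner-gray over 11 cells = 6494  → 104.5795
row 1: Σ corner-gray over 11 cells = 6788  → 109.3141
row 2: Σ corner-gray over 11 cells = 5653  → 91.0360
row 3: Σ corner-gray over 11 cells = 5603  → 90.2308
row 4: Σ corner-gray over 11 cells = 6863  → 110.5219
row 5: Σ corner-gray over 11 cells = 5897  → 94.9654
row 6: Σ corner-gray over 11 cells = 5066  → 81.5830
row 7: Σ corner-gray over 11 cells = 5925  → 95.4163
row 8: Σ corner-gray over 11 cells = 5900  → 95.0137
row 9: Σ corner-gray over 11 cells = 5445  → 87.6864
row 10: Σ corner-gray over 11 cells = 5628  → 90.6334
row 11: Σ corner-gray over 11 cells = 6193  → 99.7322
row 12: Σ corner-gray over 11 cells = 5916  → 95.2714
Σ rows: total corner-gray = 77371  → 1245.9840 mm³

1245.984


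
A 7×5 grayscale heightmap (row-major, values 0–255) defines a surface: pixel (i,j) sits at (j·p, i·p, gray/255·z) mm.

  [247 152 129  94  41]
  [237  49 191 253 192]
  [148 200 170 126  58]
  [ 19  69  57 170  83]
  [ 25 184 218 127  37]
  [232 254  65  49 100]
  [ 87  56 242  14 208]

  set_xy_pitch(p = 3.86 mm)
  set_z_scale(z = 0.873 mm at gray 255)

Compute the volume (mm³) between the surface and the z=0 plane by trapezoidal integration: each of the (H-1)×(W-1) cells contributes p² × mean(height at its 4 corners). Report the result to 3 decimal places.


165.104

height_mm = gray/255 × 0.873; cell vol = 3.86² × mean(4 corners)
unit = 3.86² × 0.873 / (4×255) = 0.0127523 mm³ per gray-sum
row 0: Σ corner-gray over 4 cells = 2453  → 31.2814
row 1: Σ corner-gray over 4 cells = 2613  → 33.3218
row 2: Σ corner-gray over 4 cells = 1892  → 24.1274
row 3: Σ corner-gray over 4 cells = 1814  → 23.1327
row 4: Σ corner-gray over 4 cells = 2188  → 27.9020
row 5: Σ corner-gray over 4 cells = 1987  → 25.3388
Σ rows: total corner-gray = 12947  → 165.1041 mm³


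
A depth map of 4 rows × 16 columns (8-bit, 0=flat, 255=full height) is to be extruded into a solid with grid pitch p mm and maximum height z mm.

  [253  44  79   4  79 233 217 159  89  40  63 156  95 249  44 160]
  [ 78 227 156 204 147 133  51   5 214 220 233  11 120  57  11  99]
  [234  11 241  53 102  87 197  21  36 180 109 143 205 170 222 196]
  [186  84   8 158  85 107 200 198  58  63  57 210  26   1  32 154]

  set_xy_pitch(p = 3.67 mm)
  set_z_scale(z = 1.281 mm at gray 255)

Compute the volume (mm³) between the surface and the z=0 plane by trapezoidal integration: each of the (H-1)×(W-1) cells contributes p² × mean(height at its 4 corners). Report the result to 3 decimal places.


370.565

height_mm = gray/255 × 1.281; cell vol = 3.67² × mean(4 corners)
unit = 3.67² × 1.281 / (4×255) = 0.0169154 mm³ per gray-sum
row 0: Σ corner-gray over 15 cells = 7270  → 122.9746
row 1: Σ corner-gray over 15 cells = 7739  → 130.9079
row 2: Σ corner-gray over 15 cells = 6898  → 116.6821
Σ rows: total corner-gray = 21907  → 370.5647 mm³


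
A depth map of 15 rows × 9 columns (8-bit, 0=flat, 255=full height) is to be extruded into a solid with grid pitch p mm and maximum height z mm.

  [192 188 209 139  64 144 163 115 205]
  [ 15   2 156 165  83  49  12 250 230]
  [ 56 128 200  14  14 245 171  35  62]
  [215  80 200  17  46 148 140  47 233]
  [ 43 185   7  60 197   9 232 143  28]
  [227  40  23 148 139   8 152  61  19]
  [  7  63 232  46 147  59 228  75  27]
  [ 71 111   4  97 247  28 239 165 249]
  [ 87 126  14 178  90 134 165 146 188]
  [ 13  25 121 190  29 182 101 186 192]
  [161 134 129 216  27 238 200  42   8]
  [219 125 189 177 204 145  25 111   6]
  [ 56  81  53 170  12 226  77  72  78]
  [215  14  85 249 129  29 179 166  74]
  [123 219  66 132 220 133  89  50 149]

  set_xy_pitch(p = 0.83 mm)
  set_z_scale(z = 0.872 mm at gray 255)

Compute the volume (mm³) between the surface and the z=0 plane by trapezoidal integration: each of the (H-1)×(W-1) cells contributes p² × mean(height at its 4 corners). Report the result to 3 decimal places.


height_mm = gray/255 × 0.872; cell vol = 0.83² × mean(4 corners)
unit = 0.83² × 0.872 / (4×255) = 0.000588942 mm³ per gray-sum
row 0: Σ corner-gray over 8 cells = 4120  → 2.4264
row 1: Σ corner-gray over 8 cells = 3411  → 2.0089
row 2: Σ corner-gray over 8 cells = 3536  → 2.0825
row 3: Σ corner-gray over 8 cells = 3541  → 2.0854
row 4: Σ corner-gray over 8 cells = 3125  → 1.8404
row 5: Σ corner-gray over 8 cells = 3122  → 1.8387
row 6: Σ corner-gray over 8 cells = 3836  → 2.2592
row 7: Σ corner-gray over 8 cells = 4083  → 2.4047
row 8: Σ corner-gray over 8 cells = 3854  → 2.2698
row 9: Σ corner-gray over 8 cells = 4014  → 2.3640
row 10: Σ corner-gray over 8 cells = 4318  → 2.5431
row 11: Σ corner-gray over 8 cells = 3693  → 2.1750
row 12: Σ corner-gray over 8 cells = 3507  → 2.0654
row 13: Σ corner-gray over 8 cells = 4081  → 2.4035
Σ rows: total corner-gray = 52241  → 30.7669 mm³

30.767


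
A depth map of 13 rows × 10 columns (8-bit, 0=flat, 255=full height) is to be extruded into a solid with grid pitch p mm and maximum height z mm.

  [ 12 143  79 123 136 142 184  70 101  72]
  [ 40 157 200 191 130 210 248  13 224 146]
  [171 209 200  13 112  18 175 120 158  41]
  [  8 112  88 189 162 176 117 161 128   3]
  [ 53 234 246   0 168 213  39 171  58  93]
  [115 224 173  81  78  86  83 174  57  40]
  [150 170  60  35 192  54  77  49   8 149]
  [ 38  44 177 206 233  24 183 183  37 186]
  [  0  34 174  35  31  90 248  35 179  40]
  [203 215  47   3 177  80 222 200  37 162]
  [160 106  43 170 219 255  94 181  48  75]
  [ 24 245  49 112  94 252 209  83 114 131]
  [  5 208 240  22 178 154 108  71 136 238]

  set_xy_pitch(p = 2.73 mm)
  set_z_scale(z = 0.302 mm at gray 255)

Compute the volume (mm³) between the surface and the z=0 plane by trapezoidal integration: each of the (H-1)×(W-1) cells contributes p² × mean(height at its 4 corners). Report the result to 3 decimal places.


119.620

height_mm = gray/255 × 0.302; cell vol = 2.73² × mean(4 corners)
unit = 2.73² × 0.302 / (4×255) = 0.00220664 mm³ per gray-sum
row 0: Σ corner-gray over 9 cells = 4972  → 10.9714
row 1: Σ corner-gray over 9 cells = 5154  → 11.3730
row 2: Σ corner-gray over 9 cells = 4499  → 9.9277
row 3: Σ corner-gray over 9 cells = 4681  → 10.3293
row 4: Σ corner-gray over 9 cells = 4471  → 9.8659
row 5: Σ corner-gray over 9 cells = 3656  → 8.0675
row 6: Σ corner-gray over 9 cells = 3987  → 8.7979
row 7: Σ corner-gray over 9 cells = 4090  → 9.0252
row 8: Σ corner-gray over 9 cells = 4019  → 8.8685
row 9: Σ corner-gray over 9 cells = 4794  → 10.5786
row 10: Σ corner-gray over 9 cells = 4938  → 10.8964
row 11: Σ corner-gray over 9 cells = 4948  → 10.9185
Σ rows: total corner-gray = 54209  → 119.6199 mm³


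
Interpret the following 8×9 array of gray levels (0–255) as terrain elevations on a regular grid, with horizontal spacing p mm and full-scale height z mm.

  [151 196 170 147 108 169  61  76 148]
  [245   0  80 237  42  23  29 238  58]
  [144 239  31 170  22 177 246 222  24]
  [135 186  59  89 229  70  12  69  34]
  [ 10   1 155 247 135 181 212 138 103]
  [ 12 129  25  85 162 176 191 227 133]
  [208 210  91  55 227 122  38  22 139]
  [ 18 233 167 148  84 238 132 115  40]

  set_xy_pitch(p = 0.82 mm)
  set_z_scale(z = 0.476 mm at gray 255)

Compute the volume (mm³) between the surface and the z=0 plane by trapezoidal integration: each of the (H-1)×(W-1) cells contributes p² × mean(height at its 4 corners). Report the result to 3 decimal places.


8.827

height_mm = gray/255 × 0.476; cell vol = 0.82² × mean(4 corners)
unit = 0.82² × 0.476 / (4×255) = 0.000313787 mm³ per gray-sum
row 0: Σ corner-gray over 8 cells = 3754  → 1.1780
row 1: Σ corner-gray over 8 cells = 3983  → 1.2498
row 2: Σ corner-gray over 8 cells = 3979  → 1.2486
row 3: Σ corner-gray over 8 cells = 3848  → 1.2075
row 4: Σ corner-gray over 8 cells = 4386  → 1.3763
row 5: Σ corner-gray over 8 cells = 4012  → 1.2589
row 6: Σ corner-gray over 8 cells = 4169  → 1.3082
Σ rows: total corner-gray = 28131  → 8.8271 mm³


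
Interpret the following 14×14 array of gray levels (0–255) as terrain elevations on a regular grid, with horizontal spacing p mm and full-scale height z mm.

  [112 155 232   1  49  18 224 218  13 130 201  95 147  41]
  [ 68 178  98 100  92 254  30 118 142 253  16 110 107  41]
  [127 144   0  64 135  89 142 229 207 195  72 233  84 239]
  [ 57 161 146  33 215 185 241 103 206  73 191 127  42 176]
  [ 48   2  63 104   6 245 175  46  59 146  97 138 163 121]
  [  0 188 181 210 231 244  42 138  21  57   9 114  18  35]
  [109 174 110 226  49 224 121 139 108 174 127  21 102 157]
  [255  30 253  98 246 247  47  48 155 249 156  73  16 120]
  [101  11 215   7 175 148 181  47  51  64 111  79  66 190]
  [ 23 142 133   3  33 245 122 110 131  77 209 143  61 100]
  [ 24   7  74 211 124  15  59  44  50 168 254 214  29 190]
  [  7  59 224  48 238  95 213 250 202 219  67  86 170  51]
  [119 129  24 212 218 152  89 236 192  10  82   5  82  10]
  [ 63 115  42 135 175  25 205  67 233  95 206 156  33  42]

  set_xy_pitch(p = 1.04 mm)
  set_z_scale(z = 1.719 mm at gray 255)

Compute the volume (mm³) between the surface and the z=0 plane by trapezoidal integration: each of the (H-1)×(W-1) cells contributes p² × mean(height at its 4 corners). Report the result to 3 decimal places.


height_mm = gray/255 × 1.719; cell vol = 1.04² × mean(4 corners)
unit = 1.04² × 1.719 / (4×255) = 0.00182281 mm³ per gray-sum
row 0: Σ corner-gray over 13 cells = 6224  → 11.3452
row 1: Σ corner-gray over 13 cells = 6659  → 12.1381
row 2: Σ corner-gray over 13 cells = 7233  → 13.1844
row 3: Σ corner-gray over 13 cells = 6336  → 11.5494
row 4: Σ corner-gray over 13 cells = 5598  → 10.2041
row 5: Σ corner-gray over 13 cells = 6357  → 11.5876
row 6: Σ corner-gray over 13 cells = 7027  → 12.8089
row 7: Σ corner-gray over 13 cells = 6212  → 11.3233
row 8: Σ corner-gray over 13 cells = 5542  → 10.1020
row 9: Σ corner-gray over 13 cells = 5653  → 10.3044
row 10: Σ corner-gray over 13 cells = 6512  → 11.8702
row 11: Σ corner-gray over 13 cells = 6791  → 12.3787
row 12: Σ corner-gray over 13 cells = 6070  → 11.0645
Σ rows: total corner-gray = 82214  → 149.8608 mm³

149.861


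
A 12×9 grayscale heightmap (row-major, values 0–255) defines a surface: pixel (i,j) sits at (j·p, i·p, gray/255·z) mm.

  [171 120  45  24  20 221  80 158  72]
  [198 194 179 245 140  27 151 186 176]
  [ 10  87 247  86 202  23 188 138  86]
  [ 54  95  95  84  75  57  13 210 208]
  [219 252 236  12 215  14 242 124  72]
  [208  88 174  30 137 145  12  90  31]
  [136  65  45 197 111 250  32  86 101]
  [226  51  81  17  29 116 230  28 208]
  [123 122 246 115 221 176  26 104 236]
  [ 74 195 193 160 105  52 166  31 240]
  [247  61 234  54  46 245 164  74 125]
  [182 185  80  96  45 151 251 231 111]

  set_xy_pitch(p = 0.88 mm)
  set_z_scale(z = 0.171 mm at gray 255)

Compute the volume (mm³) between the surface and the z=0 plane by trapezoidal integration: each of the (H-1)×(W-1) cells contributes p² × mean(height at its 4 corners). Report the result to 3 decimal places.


height_mm = gray/255 × 0.171; cell vol = 0.88² × mean(4 corners)
unit = 0.88² × 0.171 / (4×255) = 0.000129826 mm³ per gray-sum
row 0: Σ corner-gray over 8 cells = 4197  → 0.5449
row 1: Σ corner-gray over 8 cells = 4656  → 0.6045
row 2: Σ corner-gray over 8 cells = 3558  → 0.4619
row 3: Σ corner-gray over 8 cells = 4001  → 0.5194
row 4: Σ corner-gray over 8 cells = 4072  → 0.5287
row 5: Σ corner-gray over 8 cells = 3400  → 0.4414
row 6: Σ corner-gray over 8 cells = 3347  → 0.4345
row 7: Σ corner-gray over 8 cells = 3917  → 0.5085
row 8: Σ corner-gray over 8 cells = 4497  → 0.5838
row 9: Σ corner-gray over 8 cells = 4246  → 0.5512
row 10: Σ corner-gray over 8 cells = 4499  → 0.5841
Σ rows: total corner-gray = 44390  → 5.7630 mm³

5.763


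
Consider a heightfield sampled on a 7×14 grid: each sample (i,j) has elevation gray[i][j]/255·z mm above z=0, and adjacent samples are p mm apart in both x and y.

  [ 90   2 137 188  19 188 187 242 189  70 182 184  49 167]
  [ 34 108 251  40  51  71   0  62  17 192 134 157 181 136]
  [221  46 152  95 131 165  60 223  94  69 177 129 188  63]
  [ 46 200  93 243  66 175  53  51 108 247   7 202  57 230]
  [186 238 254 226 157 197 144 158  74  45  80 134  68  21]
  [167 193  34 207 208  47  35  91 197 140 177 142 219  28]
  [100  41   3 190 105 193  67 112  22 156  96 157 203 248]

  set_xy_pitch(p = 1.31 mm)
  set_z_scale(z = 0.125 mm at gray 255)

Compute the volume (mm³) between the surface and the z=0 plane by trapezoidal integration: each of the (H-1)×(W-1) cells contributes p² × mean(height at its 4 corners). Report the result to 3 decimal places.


8.386

height_mm = gray/255 × 0.125; cell vol = 1.31² × mean(4 corners)
unit = 1.31² × 0.125 / (4×255) = 0.000210306 mm³ per gray-sum
row 0: Σ corner-gray over 13 cells = 6229  → 1.3100
row 1: Σ corner-gray over 13 cells = 6040  → 1.2703
row 2: Σ corner-gray over 13 cells = 6622  → 1.3926
row 3: Σ corner-gray over 13 cells = 7037  → 1.4799
row 4: Σ corner-gray over 13 cells = 7332  → 1.5420
row 5: Σ corner-gray over 13 cells = 6613  → 1.3908
Σ rows: total corner-gray = 39873  → 8.3855 mm³


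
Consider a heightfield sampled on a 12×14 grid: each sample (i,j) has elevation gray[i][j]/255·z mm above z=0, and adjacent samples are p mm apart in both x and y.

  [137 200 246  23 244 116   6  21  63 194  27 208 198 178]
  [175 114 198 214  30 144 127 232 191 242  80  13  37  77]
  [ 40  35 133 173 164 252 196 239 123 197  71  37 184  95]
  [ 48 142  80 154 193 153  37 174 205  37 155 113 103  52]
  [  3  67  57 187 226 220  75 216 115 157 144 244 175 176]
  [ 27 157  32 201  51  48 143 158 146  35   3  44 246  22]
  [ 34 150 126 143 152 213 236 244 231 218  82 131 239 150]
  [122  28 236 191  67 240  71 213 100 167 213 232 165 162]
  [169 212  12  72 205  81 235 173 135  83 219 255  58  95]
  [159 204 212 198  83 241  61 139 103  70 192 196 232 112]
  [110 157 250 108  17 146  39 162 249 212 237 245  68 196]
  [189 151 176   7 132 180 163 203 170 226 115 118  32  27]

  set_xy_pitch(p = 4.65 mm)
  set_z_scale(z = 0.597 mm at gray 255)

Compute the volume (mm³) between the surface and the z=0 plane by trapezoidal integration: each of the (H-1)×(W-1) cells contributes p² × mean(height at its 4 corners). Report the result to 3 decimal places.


height_mm = gray/255 × 0.597; cell vol = 4.65² × mean(4 corners)
unit = 4.65² × 0.597 / (4×255) = 0.0126555 mm³ per gray-sum
row 0: Σ corner-gray over 13 cells = 6903  → 87.3611
row 1: Σ corner-gray over 13 cells = 7239  → 91.6133
row 2: Σ corner-gray over 13 cells = 6935  → 87.7660
row 3: Σ corner-gray over 13 cells = 7137  → 90.3225
row 4: Σ corner-gray over 13 cells = 6522  → 82.5393
row 5: Σ corner-gray over 13 cells = 7091  → 89.7403
row 6: Σ corner-gray over 13 cells = 8644  → 109.3943
row 7: Σ corner-gray over 13 cells = 7874  → 99.6496
row 8: Σ corner-gray over 13 cells = 7877  → 99.6875
row 9: Σ corner-gray over 13 cells = 8219  → 104.0157
row 10: Σ corner-gray over 13 cells = 7648  → 96.7894
Σ rows: total corner-gray = 82089  → 1038.8792 mm³

1038.879


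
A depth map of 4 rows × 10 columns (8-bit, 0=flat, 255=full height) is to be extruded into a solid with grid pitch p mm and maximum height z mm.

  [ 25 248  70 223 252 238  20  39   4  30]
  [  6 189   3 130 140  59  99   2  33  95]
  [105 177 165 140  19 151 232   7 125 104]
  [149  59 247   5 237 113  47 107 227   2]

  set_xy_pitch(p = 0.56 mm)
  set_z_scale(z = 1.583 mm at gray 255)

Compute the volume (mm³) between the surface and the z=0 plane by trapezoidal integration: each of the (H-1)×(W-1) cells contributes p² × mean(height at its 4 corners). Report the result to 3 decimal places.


5.734

height_mm = gray/255 × 1.583; cell vol = 0.56² × mean(4 corners)
unit = 0.56² × 1.583 / (4×255) = 0.000486695 mm³ per gray-sum
row 0: Σ corner-gray over 9 cells = 3654  → 1.7784
row 1: Σ corner-gray over 9 cells = 3652  → 1.7774
row 2: Σ corner-gray over 9 cells = 4476  → 2.1784
Σ rows: total corner-gray = 11782  → 5.7342 mm³


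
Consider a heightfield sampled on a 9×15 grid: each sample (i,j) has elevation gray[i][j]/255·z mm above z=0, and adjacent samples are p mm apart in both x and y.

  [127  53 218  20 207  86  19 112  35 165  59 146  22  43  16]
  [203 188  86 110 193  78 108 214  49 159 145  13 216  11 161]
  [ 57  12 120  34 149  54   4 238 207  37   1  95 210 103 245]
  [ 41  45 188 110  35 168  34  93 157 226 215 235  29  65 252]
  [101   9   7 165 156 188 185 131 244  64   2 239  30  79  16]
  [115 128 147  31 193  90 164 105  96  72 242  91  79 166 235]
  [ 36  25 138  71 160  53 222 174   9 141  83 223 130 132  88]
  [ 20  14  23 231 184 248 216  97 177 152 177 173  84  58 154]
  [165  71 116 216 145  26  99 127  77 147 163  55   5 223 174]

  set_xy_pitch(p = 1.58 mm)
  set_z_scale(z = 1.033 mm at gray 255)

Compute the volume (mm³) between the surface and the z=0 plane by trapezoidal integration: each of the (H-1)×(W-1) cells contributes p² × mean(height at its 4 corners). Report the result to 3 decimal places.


height_mm = gray/255 × 1.033; cell vol = 1.58² × mean(4 corners)
unit = 1.58² × 1.033 / (4×255) = 0.00252822 mm³ per gray-sum
row 0: Σ corner-gray over 14 cells = 6017  → 15.2123
row 1: Σ corner-gray over 14 cells = 6334  → 16.0137
row 2: Σ corner-gray over 14 cells = 6323  → 15.9859
row 3: Σ corner-gray over 14 cells = 6608  → 16.7065
row 4: Σ corner-gray over 14 cells = 6673  → 16.8708
row 5: Σ corner-gray over 14 cells = 6804  → 17.2020
row 6: Σ corner-gray over 14 cells = 7088  → 17.9200
row 7: Σ corner-gray over 14 cells = 7121  → 18.0034
Σ rows: total corner-gray = 52968  → 133.9146 mm³

133.915


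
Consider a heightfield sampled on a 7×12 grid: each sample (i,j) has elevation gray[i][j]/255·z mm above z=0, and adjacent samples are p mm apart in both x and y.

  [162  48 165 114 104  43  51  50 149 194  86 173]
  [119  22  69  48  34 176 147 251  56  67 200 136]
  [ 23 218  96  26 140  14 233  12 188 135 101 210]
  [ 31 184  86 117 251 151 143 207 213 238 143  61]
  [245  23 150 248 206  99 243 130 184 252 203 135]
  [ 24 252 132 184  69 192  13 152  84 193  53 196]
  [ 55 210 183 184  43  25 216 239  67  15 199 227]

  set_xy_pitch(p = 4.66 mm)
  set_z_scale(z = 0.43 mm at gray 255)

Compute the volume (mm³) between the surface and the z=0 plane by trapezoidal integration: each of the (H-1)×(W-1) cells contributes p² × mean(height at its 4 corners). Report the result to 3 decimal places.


height_mm = gray/255 × 0.43; cell vol = 4.66² × mean(4 corners)
unit = 4.66² × 0.43 / (4×255) = 0.00915462 mm³ per gray-sum
row 0: Σ corner-gray over 11 cells = 4738  → 43.3746
row 1: Σ corner-gray over 11 cells = 4954  → 45.3520
row 2: Σ corner-gray over 11 cells = 6117  → 55.9988
row 3: Σ corner-gray over 11 cells = 7414  → 67.8723
row 4: Σ corner-gray over 11 cells = 6724  → 61.5556
row 5: Σ corner-gray over 11 cells = 5912  → 54.1221
Σ rows: total corner-gray = 35859  → 328.2754 mm³

328.275


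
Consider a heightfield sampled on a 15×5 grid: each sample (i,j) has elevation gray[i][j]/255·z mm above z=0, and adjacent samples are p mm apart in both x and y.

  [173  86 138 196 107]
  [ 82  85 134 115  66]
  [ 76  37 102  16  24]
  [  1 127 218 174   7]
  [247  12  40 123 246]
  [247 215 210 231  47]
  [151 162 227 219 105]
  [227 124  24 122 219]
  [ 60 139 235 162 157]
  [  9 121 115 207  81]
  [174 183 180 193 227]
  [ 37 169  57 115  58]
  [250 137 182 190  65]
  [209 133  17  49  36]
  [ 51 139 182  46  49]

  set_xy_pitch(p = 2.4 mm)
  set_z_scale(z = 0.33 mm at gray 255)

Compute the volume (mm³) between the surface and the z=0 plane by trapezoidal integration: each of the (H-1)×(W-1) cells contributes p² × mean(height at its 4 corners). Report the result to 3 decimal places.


54.739

height_mm = gray/255 × 0.33; cell vol = 2.4² × mean(4 corners)
unit = 2.4² × 0.33 / (4×255) = 0.00186353 mm³ per gray-sum
row 0: Σ corner-gray over 4 cells = 1936  → 3.6078
row 1: Σ corner-gray over 4 cells = 1226  → 2.2847
row 2: Σ corner-gray over 4 cells = 1456  → 2.7133
row 3: Σ corner-gray over 4 cells = 1889  → 3.5202
row 4: Σ corner-gray over 4 cells = 2449  → 4.5638
row 5: Σ corner-gray over 4 cells = 3078  → 5.7359
row 6: Σ corner-gray over 4 cells = 2458  → 4.5806
row 7: Σ corner-gray over 4 cells = 2275  → 4.2395
row 8: Σ corner-gray over 4 cells = 2265  → 4.2209
row 9: Σ corner-gray over 4 cells = 2489  → 4.6383
row 10: Σ corner-gray over 4 cells = 2290  → 4.2675
row 11: Σ corner-gray over 4 cells = 2110  → 3.9320
row 12: Σ corner-gray over 4 cells = 1976  → 3.6823
row 13: Σ corner-gray over 4 cells = 1477  → 2.7524
Σ rows: total corner-gray = 29374  → 54.7393 mm³


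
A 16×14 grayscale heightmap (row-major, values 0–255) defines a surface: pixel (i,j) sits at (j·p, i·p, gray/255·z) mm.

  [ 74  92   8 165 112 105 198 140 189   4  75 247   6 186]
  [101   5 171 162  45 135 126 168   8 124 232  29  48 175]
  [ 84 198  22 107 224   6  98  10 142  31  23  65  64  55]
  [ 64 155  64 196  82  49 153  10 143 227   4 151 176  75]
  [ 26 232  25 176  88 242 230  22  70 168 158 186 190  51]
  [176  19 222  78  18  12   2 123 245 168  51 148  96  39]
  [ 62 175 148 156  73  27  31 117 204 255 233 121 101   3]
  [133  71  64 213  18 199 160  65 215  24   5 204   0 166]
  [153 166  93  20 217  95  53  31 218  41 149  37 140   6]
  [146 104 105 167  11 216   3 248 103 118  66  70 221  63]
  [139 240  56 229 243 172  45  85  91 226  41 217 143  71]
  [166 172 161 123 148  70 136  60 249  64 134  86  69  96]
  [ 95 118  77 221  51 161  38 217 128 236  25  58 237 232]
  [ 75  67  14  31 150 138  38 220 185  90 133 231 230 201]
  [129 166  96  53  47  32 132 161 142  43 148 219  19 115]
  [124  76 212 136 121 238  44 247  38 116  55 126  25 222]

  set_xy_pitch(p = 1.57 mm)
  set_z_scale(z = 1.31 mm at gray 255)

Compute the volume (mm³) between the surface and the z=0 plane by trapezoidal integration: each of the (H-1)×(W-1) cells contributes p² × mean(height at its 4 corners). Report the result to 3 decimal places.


288.617

height_mm = gray/255 × 1.31; cell vol = 1.57² × mean(4 corners)
unit = 1.57² × 1.31 / (4×255) = 0.0031657 mm³ per gray-sum
row 0: Σ corner-gray over 13 cells = 5724  → 18.1205
row 1: Σ corner-gray over 13 cells = 4901  → 15.5151
row 2: Σ corner-gray over 13 cells = 5078  → 16.0754
row 3: Σ corner-gray over 13 cells = 6610  → 20.9253
row 4: Σ corner-gray over 13 cells = 6230  → 19.7223
row 5: Σ corner-gray over 13 cells = 5926  → 18.7600
row 6: Σ corner-gray over 13 cells = 6122  → 19.3804
row 7: Σ corner-gray over 13 cells = 5454  → 17.2658
row 8: Σ corner-gray over 13 cells = 5752  → 18.2091
row 9: Σ corner-gray over 13 cells = 6859  → 21.7136
row 10: Σ corner-gray over 13 cells = 6992  → 22.1346
row 11: Σ corner-gray over 13 cells = 6667  → 21.1058
row 12: Σ corner-gray over 13 cells = 6791  → 21.4983
row 13: Σ corner-gray over 13 cells = 6090  → 19.2791
row 14: Σ corner-gray over 13 cells = 5974  → 18.9119
Σ rows: total corner-gray = 91170  → 288.6173 mm³


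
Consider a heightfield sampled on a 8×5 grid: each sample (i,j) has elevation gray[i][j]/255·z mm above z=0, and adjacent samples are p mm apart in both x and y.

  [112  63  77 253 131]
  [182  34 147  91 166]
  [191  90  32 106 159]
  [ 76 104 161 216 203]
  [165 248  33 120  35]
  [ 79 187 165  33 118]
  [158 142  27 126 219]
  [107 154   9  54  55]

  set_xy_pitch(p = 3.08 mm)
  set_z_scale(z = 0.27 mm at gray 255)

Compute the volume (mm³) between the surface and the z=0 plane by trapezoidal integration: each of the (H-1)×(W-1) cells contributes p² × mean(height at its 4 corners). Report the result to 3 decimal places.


33.586

height_mm = gray/255 × 0.27; cell vol = 3.08² × mean(4 corners)
unit = 3.08² × 0.27 / (4×255) = 0.00251111 mm³ per gray-sum
row 0: Σ corner-gray over 4 cells = 1921  → 4.8238
row 1: Σ corner-gray over 4 cells = 1698  → 4.2639
row 2: Σ corner-gray over 4 cells = 2047  → 5.1402
row 3: Σ corner-gray over 4 cells = 2243  → 5.6324
row 4: Σ corner-gray over 4 cells = 1969  → 4.9444
row 5: Σ corner-gray over 4 cells = 1934  → 4.8565
row 6: Σ corner-gray over 4 cells = 1563  → 3.9249
Σ rows: total corner-gray = 13375  → 33.5860 mm³


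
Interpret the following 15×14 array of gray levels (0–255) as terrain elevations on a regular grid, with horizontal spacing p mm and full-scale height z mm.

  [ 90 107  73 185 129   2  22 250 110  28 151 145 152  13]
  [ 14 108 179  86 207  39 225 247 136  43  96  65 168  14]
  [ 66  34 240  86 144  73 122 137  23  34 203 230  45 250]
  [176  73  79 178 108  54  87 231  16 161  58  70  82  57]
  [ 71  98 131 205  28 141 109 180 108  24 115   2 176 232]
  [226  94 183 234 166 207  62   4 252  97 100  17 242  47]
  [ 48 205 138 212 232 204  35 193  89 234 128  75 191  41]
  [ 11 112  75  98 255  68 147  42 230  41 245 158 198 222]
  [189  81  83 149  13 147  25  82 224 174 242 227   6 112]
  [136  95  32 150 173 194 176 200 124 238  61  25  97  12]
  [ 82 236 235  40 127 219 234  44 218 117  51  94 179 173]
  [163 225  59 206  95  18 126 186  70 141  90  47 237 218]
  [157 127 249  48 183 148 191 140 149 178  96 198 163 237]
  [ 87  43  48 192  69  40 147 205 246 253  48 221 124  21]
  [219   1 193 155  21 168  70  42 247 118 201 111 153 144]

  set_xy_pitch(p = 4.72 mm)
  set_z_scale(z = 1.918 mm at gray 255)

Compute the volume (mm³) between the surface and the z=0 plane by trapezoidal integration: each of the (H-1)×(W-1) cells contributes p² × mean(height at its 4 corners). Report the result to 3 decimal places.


height_mm = gray/255 × 1.918; cell vol = 4.72² × mean(4 corners)
unit = 4.72² × 1.918 / (4×255) = 0.0418921 mm³ per gray-sum
row 0: Σ corner-gray over 13 cells = 6037  → 252.9028
row 1: Σ corner-gray over 13 cells = 6284  → 263.2501
row 2: Σ corner-gray over 13 cells = 5685  → 238.1568
row 3: Σ corner-gray over 13 cells = 5564  → 233.0878
row 4: Σ corner-gray over 13 cells = 6526  → 273.3880
row 5: Σ corner-gray over 13 cells = 7550  → 316.2856
row 6: Σ corner-gray over 13 cells = 7532  → 315.5315
row 7: Σ corner-gray over 13 cells = 6778  → 283.9448
row 8: Σ corner-gray over 13 cells = 6485  → 271.6705
row 9: Σ corner-gray over 13 cells = 7121  → 298.3138
row 10: Σ corner-gray over 13 cells = 7224  → 302.6287
row 11: Σ corner-gray over 13 cells = 7515  → 314.8193
row 12: Σ corner-gray over 13 cells = 7514  → 314.7775
row 13: Σ corner-gray over 13 cells = 6703  → 280.8029
Σ rows: total corner-gray = 94518  → 3959.5602 mm³

3959.560
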